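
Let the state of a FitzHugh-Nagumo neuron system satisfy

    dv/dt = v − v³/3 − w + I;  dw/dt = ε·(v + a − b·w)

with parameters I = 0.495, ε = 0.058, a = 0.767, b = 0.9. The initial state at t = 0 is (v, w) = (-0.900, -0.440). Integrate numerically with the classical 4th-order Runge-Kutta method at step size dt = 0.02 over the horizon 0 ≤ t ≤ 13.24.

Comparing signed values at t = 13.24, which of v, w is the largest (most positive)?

largest component: v

t=0.000: state=(-0.900, -0.440)
step 1 (dt=0.02): k1=(0.278, 0.015), k2=(0.278, 0.015), k3=(0.278, 0.015), k4=(0.279, 0.016); state += dt/6·(k1+2k2+2k3+k4)
t=0.020: state=(-0.894, -0.440)
t=0.040: state=(-0.889, -0.439)
t=0.060: state=(-0.883, -0.439)
continuing one RK4 step at a time; state shown every 25 steps (Δt=0.5):
t=0.500: state=(-0.753, -0.430)
t=1.000: state=(-0.578, -0.417)
t=1.500: state=(-0.342, -0.397)
t=2.000: state=(0.010, -0.370)
t=2.500: state=(0.560, -0.331)
t=3.000: state=(1.270, -0.274)
t=3.500: state=(1.772, -0.201)
t=4.000: state=(1.937, -0.120)
t=4.500: state=(1.959, -0.039)
t=5.000: state=(1.942, 0.040)
t=5.500: state=(1.917, 0.116)
t=6.000: state=(1.890, 0.189)
t=6.500: state=(1.862, 0.260)
t=7.000: state=(1.834, 0.328)
t=7.500: state=(1.806, 0.394)
t=8.000: state=(1.778, 0.457)
t=8.500: state=(1.749, 0.518)
t=9.000: state=(1.720, 0.576)
t=9.500: state=(1.691, 0.632)
t=10.000: state=(1.662, 0.686)
t=10.500: state=(1.632, 0.737)
t=11.000: state=(1.602, 0.786)
t=11.500: state=(1.572, 0.833)
t=12.000: state=(1.541, 0.879)
t=12.500: state=(1.510, 0.921)
t=13.000: state=(1.477, 0.962)
t=13.240: state=(1.462, 0.981)
compare at T: v=1.462, w=0.981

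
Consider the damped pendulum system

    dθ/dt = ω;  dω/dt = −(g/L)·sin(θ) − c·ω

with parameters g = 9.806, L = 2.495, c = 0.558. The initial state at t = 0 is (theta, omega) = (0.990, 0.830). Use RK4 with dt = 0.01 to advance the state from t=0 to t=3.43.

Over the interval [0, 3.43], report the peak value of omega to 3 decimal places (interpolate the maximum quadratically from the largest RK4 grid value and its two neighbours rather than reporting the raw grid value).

t=0.000: state=(0.990, 0.830)
step 1 (dt=0.01): k1=(0.830, -3.749), k2=(0.811, -3.747), k3=(0.811, -3.747), k4=(0.793, -3.745); state += dt/6·(k1+2k2+2k3+k4)
t=0.010: state=(0.998, 0.793)
t=0.020: state=(1.006, 0.755)
t=0.030: state=(1.013, 0.718)
continuing one RK4 step at a time; state shown every 20 steps (Δt=0.2):
t=0.200: state=(1.082, 0.098)
t=0.400: state=(1.034, -0.564)
t=0.600: state=(0.864, -1.112)
t=0.800: state=(0.600, -1.492)
t=1.000: state=(0.282, -1.651)
t=1.200: state=(-0.043, -1.561)
t=1.400: state=(-0.328, -1.254)
t=1.600: state=(-0.535, -0.804)
t=1.800: state=(-0.646, -0.300)
t=2.000: state=(-0.656, 0.188)
t=2.200: state=(-0.576, 0.601)
t=2.400: state=(-0.424, 0.896)
t=2.600: state=(-0.227, 1.040)
t=2.800: state=(-0.019, 1.019)
t=3.000: state=(0.170, 0.852)
t=3.200: state=(0.315, 0.579)
t=3.400: state=(0.399, 0.254)
t=3.430: state=(0.406, 0.204)
largest grid value and its neighbours: omega(2.660)=1.05049, omega(2.670)=1.05087, omega(2.680)=1.05084
parabola through these three points peaks at t≈2.674 with omega≈1.05090

max omega = 1.051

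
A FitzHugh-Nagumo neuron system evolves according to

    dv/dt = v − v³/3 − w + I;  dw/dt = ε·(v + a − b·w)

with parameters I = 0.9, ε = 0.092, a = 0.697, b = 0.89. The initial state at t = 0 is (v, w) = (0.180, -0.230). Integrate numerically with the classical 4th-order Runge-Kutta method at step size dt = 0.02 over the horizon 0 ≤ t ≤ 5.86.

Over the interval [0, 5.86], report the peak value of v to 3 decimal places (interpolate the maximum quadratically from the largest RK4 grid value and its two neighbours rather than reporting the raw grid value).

max v = 2.024

t=0.000: state=(0.180, -0.230)
step 1 (dt=0.02): k1=(1.308, 0.100), k2=(1.320, 0.101), k3=(1.320, 0.101), k4=(1.331, 0.102); state += dt/6·(k1+2k2+2k3+k4)
t=0.020: state=(0.206, -0.228)
t=0.040: state=(0.233, -0.226)
t=0.060: state=(0.261, -0.224)
continuing one RK4 step at a time; state shown every 10 steps (Δt=0.2):
t=0.200: state=(0.465, -0.208)
t=0.400: state=(0.792, -0.180)
t=0.600: state=(1.136, -0.147)
t=0.800: state=(1.453, -0.108)
t=1.000: state=(1.700, -0.065)
t=1.200: state=(1.864, -0.018)
t=1.400: state=(1.957, 0.030)
t=1.600: state=(2.003, 0.078)
t=1.800: state=(2.021, 0.126)
t=2.000: state=(2.023, 0.174)
t=2.200: state=(2.018, 0.221)
t=2.400: state=(2.008, 0.267)
t=2.600: state=(1.996, 0.311)
t=2.800: state=(1.982, 0.355)
t=3.000: state=(1.968, 0.398)
t=3.200: state=(1.954, 0.440)
t=3.400: state=(1.939, 0.482)
t=3.600: state=(1.925, 0.522)
t=3.800: state=(1.910, 0.561)
t=4.000: state=(1.895, 0.599)
t=4.200: state=(1.881, 0.637)
t=4.400: state=(1.866, 0.673)
t=4.600: state=(1.851, 0.709)
t=4.800: state=(1.837, 0.744)
t=5.000: state=(1.822, 0.778)
t=5.200: state=(1.808, 0.811)
t=5.400: state=(1.793, 0.843)
t=5.600: state=(1.779, 0.875)
t=5.800: state=(1.764, 0.906)
t=5.860: state=(1.760, 0.915)
largest grid value and its neighbours: v(1.920)=2.02377, v(1.940)=2.02384, v(1.960)=2.02381
parabola through these three points peaks at t≈1.944 with v≈2.02384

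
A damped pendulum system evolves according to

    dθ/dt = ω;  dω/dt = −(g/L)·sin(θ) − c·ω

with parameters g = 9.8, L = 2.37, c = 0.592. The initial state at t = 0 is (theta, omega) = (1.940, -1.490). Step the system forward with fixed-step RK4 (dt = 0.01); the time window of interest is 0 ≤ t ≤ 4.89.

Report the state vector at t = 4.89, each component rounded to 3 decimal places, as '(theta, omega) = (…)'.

(theta, omega) = (-0.426, 0.108)

t=0.000: state=(1.940, -1.490)
step 1 (dt=0.01): k1=(-1.490, -2.974), k2=(-1.505, -2.977), k3=(-1.505, -2.977), k4=(-1.520, -2.979); state += dt/6·(k1+2k2+2k3+k4)
t=0.010: state=(1.925, -1.520)
t=0.020: state=(1.910, -1.550)
t=0.030: state=(1.894, -1.579)
continuing one RK4 step at a time; state shown every 20 steps (Δt=0.2):
t=0.200: state=(1.582, -2.084)
t=0.400: state=(1.111, -2.606)
t=0.600: state=(0.556, -2.884)
t=0.800: state=(-0.016, -2.762)
t=1.000: state=(-0.521, -2.239)
t=1.200: state=(-0.895, -1.475)
t=1.400: state=(-1.107, -0.648)
t=1.600: state=(-1.157, 0.135)
t=1.800: state=(-1.060, 0.821)
t=2.000: state=(-0.838, 1.365)
t=2.200: state=(-0.527, 1.704)
t=2.400: state=(-0.174, 1.779)
t=2.600: state=(0.166, 1.578)
t=2.800: state=(0.443, 1.162)
t=3.000: state=(0.623, 0.629)
t=3.200: state=(0.693, 0.076)
t=3.400: state=(0.657, -0.425)
t=3.600: state=(0.531, -0.817)
t=3.800: state=(0.341, -1.056)
t=4.000: state=(0.120, -1.115)
t=4.200: state=(-0.093, -0.997)
t=4.400: state=(-0.269, -0.741)
t=4.600: state=(-0.384, -0.403)
t=4.800: state=(-0.429, -0.045)
t=4.890: state=(-0.426, 0.108)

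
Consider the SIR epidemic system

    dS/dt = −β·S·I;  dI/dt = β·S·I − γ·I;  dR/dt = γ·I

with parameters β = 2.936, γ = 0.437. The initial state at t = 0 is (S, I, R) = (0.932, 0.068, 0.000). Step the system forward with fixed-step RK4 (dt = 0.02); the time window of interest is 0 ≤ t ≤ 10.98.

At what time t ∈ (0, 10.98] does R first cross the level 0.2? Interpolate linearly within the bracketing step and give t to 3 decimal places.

t = 1.503

t=0.000: state=(0.932, 0.068, 0.000)
step 1 (dt=0.02): k1=(-0.186, 0.156, 0.030), k2=(-0.190, 0.160, 0.030), k3=(-0.190, 0.160, 0.030), k4=(-0.194, 0.163, 0.031); state += dt/6·(k1+2k2+2k3+k4)
t=0.020: state=(0.928, 0.071, 0.001)
t=0.040: state=(0.924, 0.075, 0.001)
t=0.060: state=(0.920, 0.078, 0.002)
continuing one RK4 step at a time; state shown every 25 steps (Δt=0.5):
t=0.500: state=(0.778, 0.195, 0.027)
t=1.000: state=(0.503, 0.405, 0.092)
t=1.500: state=(0.244, 0.556, 0.199)
next step: t=1.520: state=(0.236, 0.559, 0.204) — R has crossed 0.2
linear interpolation between t=1.500 (0.19933) and t=1.520 (0.20421) → t≈1.503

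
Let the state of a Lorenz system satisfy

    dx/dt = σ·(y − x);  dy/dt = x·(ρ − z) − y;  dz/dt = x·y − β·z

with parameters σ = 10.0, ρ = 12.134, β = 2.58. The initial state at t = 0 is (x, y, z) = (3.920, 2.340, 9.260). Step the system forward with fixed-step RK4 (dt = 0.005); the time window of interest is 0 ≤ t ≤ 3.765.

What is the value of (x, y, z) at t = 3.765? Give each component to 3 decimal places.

t=0.000: state=(3.920, 2.340, 9.260)
step 1 (dt=0.005): k1=(-15.800, 8.926, -14.718), k2=(-15.182, 8.933, -14.629), k3=(-15.197, 8.937, -14.626), k4=(-14.593, 8.944, -14.535); state += dt/6·(k1+2k2+2k3+k4)
t=0.005: state=(3.844, 2.385, 9.187)
t=0.010: state=(3.774, 2.429, 9.115)
t=0.015: state=(3.709, 2.474, 9.043)
continuing one RK4 step at a time; state shown every 40 steps (Δt=0.2):
t=0.200: state=(3.682, 4.437, 7.352)
t=0.400: state=(5.987, 7.305, 9.021)
t=0.600: state=(7.209, 6.721, 13.540)
t=0.800: state=(4.940, 3.761, 12.854)
t=1.000: state=(3.708, 3.658, 9.912)
t=1.200: state=(4.476, 5.221, 8.686)
t=1.400: state=(6.181, 6.909, 10.503)
t=1.600: state=(6.392, 5.822, 12.965)
t=1.800: state=(4.852, 4.190, 11.939)
t=2.000: state=(4.307, 4.423, 10.018)
t=2.200: state=(5.105, 5.700, 9.693)
t=2.400: state=(6.126, 6.381, 11.345)
t=2.600: state=(5.800, 5.305, 12.364)
t=2.800: state=(4.846, 4.533, 11.308)
t=3.000: state=(4.760, 4.970, 10.202)
t=3.200: state=(5.454, 5.846, 10.455)
t=3.400: state=(5.908, 5.893, 11.633)
t=3.600: state=(5.449, 5.103, 11.834)
t=3.765: state=(4.985, 4.819, 11.140)

(x, y, z) = (4.985, 4.819, 11.140)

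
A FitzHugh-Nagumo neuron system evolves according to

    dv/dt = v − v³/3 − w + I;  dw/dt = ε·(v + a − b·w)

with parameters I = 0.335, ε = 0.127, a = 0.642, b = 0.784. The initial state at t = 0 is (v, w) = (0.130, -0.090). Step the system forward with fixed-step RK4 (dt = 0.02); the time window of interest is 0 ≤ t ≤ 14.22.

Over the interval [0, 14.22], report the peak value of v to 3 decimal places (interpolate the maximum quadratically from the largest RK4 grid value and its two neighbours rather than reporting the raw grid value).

t=0.000: state=(0.130, -0.090)
step 1 (dt=0.02): k1=(0.554, 0.107), k2=(0.559, 0.108), k3=(0.559, 0.108), k4=(0.563, 0.108); state += dt/6·(k1+2k2+2k3+k4)
t=0.020: state=(0.141, -0.088)
t=0.040: state=(0.153, -0.086)
t=0.060: state=(0.164, -0.083)
continuing one RK4 step at a time; state shown every 25 steps (Δt=0.5):
t=0.500: state=(0.466, -0.028)
t=1.000: state=(0.911, 0.056)
t=1.500: state=(1.339, 0.163)
t=2.000: state=(1.590, 0.287)
t=2.500: state=(1.667, 0.414)
t=3.000: state=(1.658, 0.537)
t=3.500: state=(1.614, 0.652)
t=4.000: state=(1.557, 0.759)
t=4.500: state=(1.492, 0.856)
t=5.000: state=(1.421, 0.944)
t=5.500: state=(1.346, 1.024)
t=6.000: state=(1.265, 1.095)
t=6.500: state=(1.176, 1.157)
t=7.000: state=(1.076, 1.210)
t=7.500: state=(0.959, 1.254)
t=8.000: state=(0.817, 1.288)
t=8.500: state=(0.633, 1.311)
t=9.000: state=(0.375, 1.319)
t=9.500: state=(-0.021, 1.306)
t=10.000: state=(-0.642, 1.263)
t=10.500: state=(-1.395, 1.178)
t=11.000: state=(-1.844, 1.058)
t=11.500: state=(-1.956, 0.927)
t=12.000: state=(-1.949, 0.801)
t=12.500: state=(-1.915, 0.682)
t=13.000: state=(-1.874, 0.571)
t=13.500: state=(-1.832, 0.469)
t=14.000: state=(-1.790, 0.373)
t=14.220: state=(-1.772, 0.334)
largest grid value and its neighbours: v(2.640)=1.67022, v(2.660)=1.67023, v(2.680)=1.67014
parabola through these three points peaks at t≈2.652 with v≈1.67024

max v = 1.670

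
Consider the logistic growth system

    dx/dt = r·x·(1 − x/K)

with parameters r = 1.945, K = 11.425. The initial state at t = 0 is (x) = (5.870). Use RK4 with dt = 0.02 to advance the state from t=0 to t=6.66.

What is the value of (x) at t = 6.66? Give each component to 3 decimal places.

(x) = (11.425)

t=0.000: state=(5.870)
step 1 (dt=0.02): k1=(5.551), k2=(5.548), k3=(5.548), k4=(5.543); state += dt/6·(k1+2k2+2k3+k4)
t=0.020: state=(5.981)
t=0.040: state=(6.092)
t=0.060: state=(6.202)
continuing one RK4 step at a time; state shown every 25 steps (Δt=0.5):
t=0.500: state=(8.414)
t=1.000: state=(10.063)
t=1.500: state=(10.869)
t=2.000: state=(11.208)
t=2.500: state=(11.342)
t=3.000: state=(11.393)
t=3.500: state=(11.413)
t=4.000: state=(11.420)
t=4.500: state=(11.423)
t=5.000: state=(11.424)
t=5.500: state=(11.425)
t=6.000: state=(11.425)
t=6.500: state=(11.425)
t=6.660: state=(11.425)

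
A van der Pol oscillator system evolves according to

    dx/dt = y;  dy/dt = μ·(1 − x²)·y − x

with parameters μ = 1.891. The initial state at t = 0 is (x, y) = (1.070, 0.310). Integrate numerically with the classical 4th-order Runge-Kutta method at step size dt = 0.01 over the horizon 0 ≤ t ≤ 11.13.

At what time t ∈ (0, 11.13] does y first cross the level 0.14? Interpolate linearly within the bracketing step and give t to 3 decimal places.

t = 0.146

t=0.000: state=(1.070, 0.310)
step 1 (dt=0.01): k1=(0.310, -1.155), k2=(0.304, -1.157), k3=(0.304, -1.157), k4=(0.298, -1.158); state += dt/6·(k1+2k2+2k3+k4)
t=0.010: state=(1.073, 0.298)
t=0.020: state=(1.076, 0.287)
t=0.030: state=(1.079, 0.275)
t=0.140: state=(1.102, 0.147)
next step: t=0.150: state=(1.103, 0.135) — y has crossed 0.14
linear interpolation between t=0.140 (0.14684) and t=0.150 (0.13524) → t≈0.146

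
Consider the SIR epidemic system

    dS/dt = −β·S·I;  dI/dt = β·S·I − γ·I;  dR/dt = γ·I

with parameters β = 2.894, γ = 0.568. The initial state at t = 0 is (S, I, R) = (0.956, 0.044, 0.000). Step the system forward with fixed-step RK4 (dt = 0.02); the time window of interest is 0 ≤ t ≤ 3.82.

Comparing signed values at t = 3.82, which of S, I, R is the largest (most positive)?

largest component: R

t=0.000: state=(0.956, 0.044, 0.000)
step 1 (dt=0.02): k1=(-0.122, 0.097, 0.025), k2=(-0.124, 0.099, 0.026), k3=(-0.124, 0.099, 0.026), k4=(-0.127, 0.101, 0.026); state += dt/6·(k1+2k2+2k3+k4)
t=0.020: state=(0.954, 0.046, 0.001)
t=0.040: state=(0.951, 0.048, 0.001)
t=0.060: state=(0.948, 0.050, 0.002)
continuing one RK4 step at a time; state shown every 10 steps (Δt=0.2):
t=0.200: state=(0.926, 0.068, 0.006)
t=0.400: state=(0.882, 0.102, 0.016)
t=0.600: state=(0.821, 0.149, 0.030)
t=0.800: state=(0.740, 0.210, 0.050)
t=1.000: state=(0.643, 0.279, 0.078)
t=1.200: state=(0.535, 0.351, 0.114)
t=1.400: state=(0.429, 0.414, 0.157)
t=1.600: state=(0.333, 0.460, 0.207)
t=1.800: state=(0.253, 0.486, 0.261)
t=2.000: state=(0.190, 0.493, 0.317)
t=2.200: state=(0.143, 0.484, 0.372)
t=2.400: state=(0.109, 0.465, 0.426)
t=2.600: state=(0.084, 0.438, 0.478)
t=2.800: state=(0.066, 0.408, 0.526)
t=3.000: state=(0.052, 0.377, 0.571)
t=3.200: state=(0.042, 0.346, 0.612)
t=3.400: state=(0.035, 0.316, 0.649)
t=3.600: state=(0.029, 0.287, 0.683)
t=3.800: state=(0.025, 0.260, 0.715)
t=3.820: state=(0.025, 0.258, 0.717)
compare at T: S=0.025, I=0.258, R=0.717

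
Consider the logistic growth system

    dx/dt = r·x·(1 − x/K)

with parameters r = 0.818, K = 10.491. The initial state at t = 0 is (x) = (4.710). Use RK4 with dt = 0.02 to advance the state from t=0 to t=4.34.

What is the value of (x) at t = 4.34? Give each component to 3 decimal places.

(x) = (10.134)

t=0.000: state=(4.710)
step 1 (dt=0.02): k1=(2.123), k2=(2.125), k3=(2.125), k4=(2.126); state += dt/6·(k1+2k2+2k3+k4)
t=0.020: state=(4.752)
t=0.040: state=(4.795)
t=0.060: state=(4.838)
continuing one RK4 step at a time; state shown every 10 steps (Δt=0.2):
t=0.200: state=(5.137)
t=0.400: state=(5.566)
t=0.600: state=(5.990)
t=0.800: state=(6.405)
t=1.000: state=(6.805)
t=1.200: state=(7.186)
t=1.400: state=(7.545)
t=1.600: state=(7.879)
t=1.800: state=(8.186)
t=2.000: state=(8.467)
t=2.200: state=(8.721)
t=2.400: state=(8.949)
t=2.600: state=(9.152)
t=2.800: state=(9.332)
t=3.000: state=(9.490)
t=3.200: state=(9.629)
t=3.400: state=(9.750)
t=3.600: state=(9.855)
t=3.800: state=(9.946)
t=4.000: state=(10.024)
t=4.200: state=(10.092)
t=4.340: state=(10.134)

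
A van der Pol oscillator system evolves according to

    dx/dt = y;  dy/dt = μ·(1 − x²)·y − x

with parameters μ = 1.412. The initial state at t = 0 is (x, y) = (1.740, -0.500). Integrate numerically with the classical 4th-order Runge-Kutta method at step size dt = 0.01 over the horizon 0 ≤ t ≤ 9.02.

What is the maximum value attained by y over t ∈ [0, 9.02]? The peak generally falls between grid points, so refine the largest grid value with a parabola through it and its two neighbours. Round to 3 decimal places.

max y = 3.123

t=0.000: state=(1.740, -0.500)
step 1 (dt=0.01): k1=(-0.500, -0.309), k2=(-0.502, -0.308), k3=(-0.502, -0.308), k4=(-0.503, -0.307); state += dt/6·(k1+2k2+2k3+k4)
t=0.010: state=(1.735, -0.503)
t=0.020: state=(1.730, -0.506)
t=0.030: state=(1.725, -0.509)
continuing one RK4 step at a time; state shown every 50 steps (Δt=0.5):
t=0.500: state=(1.451, -0.667)
t=1.000: state=(1.051, -0.972)
t=1.500: state=(0.402, -1.752)
t=2.000: state=(-0.842, -3.118)
t=2.500: state=(-1.938, -0.771)
t=3.000: state=(-1.963, 0.323)
t=3.500: state=(-1.747, 0.510)
t=4.000: state=(-1.456, 0.667)
t=4.500: state=(-1.057, 0.969)
t=5.000: state=(-0.412, 1.740)
t=5.500: state=(0.826, 3.117)
t=6.000: state=(1.934, 0.797)
t=6.500: state=(1.964, -0.319)
t=7.000: state=(1.750, -0.508)
t=7.500: state=(1.459, -0.665)
t=8.000: state=(1.062, -0.963)
t=8.500: state=(0.422, -1.726)
t=9.000: state=(-0.808, -3.113)
t=9.020: state=(-0.870, -3.122)
largest grid value and its neighbours: y(5.510)=3.12133, y(5.520)=3.12311, y(5.530)=3.12214
parabola through these three points peaks at t≈5.521 with y≈3.12314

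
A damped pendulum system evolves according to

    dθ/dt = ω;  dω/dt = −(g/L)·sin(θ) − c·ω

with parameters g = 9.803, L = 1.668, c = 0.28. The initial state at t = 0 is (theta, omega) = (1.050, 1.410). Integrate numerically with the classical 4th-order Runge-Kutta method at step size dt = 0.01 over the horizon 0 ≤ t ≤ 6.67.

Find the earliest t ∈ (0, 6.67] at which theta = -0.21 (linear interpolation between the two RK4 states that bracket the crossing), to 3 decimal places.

t=0.000: state=(1.050, 1.410)
step 1 (dt=0.01): k1=(1.410, -5.493), k2=(1.383, -5.506), k3=(1.382, -5.505), k4=(1.355, -5.517); state += dt/6·(k1+2k2+2k3+k4)
t=0.010: state=(1.064, 1.355)
t=0.020: state=(1.077, 1.300)
t=0.030: state=(1.090, 1.244)
continuing one RK4 step at a time; state shown every 25 steps (Δt=0.25):
t=0.250: state=(1.228, 0.010)
t=0.500: state=(1.063, -1.296)
t=0.750: state=(0.607, -2.268)
t=1.000: state=(-0.011, -2.527)
t=1.080: state=(-0.209, -2.419)
next step: t=1.090: state=(-0.233, -2.400) — theta has crossed -0.21
linear interpolation between t=1.080 (-0.20932) and t=1.090 (-0.23342) → t≈1.080

t = 1.080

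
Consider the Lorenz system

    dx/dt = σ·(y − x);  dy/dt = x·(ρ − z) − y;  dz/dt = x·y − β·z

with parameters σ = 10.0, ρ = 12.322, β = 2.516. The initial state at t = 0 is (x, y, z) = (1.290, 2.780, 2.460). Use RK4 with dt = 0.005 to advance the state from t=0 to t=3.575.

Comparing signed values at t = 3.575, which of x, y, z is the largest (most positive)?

t=0.000: state=(1.290, 2.780, 2.460)
step 1 (dt=0.005): k1=(14.900, 9.942, -2.603), k2=(14.776, 10.293, -2.450), k3=(14.788, 10.289, -2.451), k4=(14.675, 10.636, -2.297); state += dt/6·(k1+2k2+2k3+k4)
t=0.005: state=(1.364, 2.831, 2.448)
t=0.010: state=(1.437, 2.886, 2.437)
t=0.015: state=(1.509, 2.945, 2.428)
continuing one RK4 step at a time; state shown every 40 steps (Δt=0.2):
t=0.200: state=(4.798, 7.244, 3.969)
t=0.400: state=(9.488, 10.089, 14.466)
t=0.600: state=(5.042, 1.978, 15.754)
t=0.800: state=(1.667, 1.143, 10.077)
t=1.000: state=(1.705, 2.130, 6.479)
t=1.200: state=(3.387, 4.724, 5.271)
t=1.400: state=(7.002, 8.910, 9.209)
t=1.600: state=(7.613, 5.917, 15.764)
t=1.800: state=(3.707, 2.361, 12.658)
t=2.000: state=(2.689, 2.843, 8.773)
t=2.200: state=(3.929, 4.989, 7.293)
t=2.400: state=(6.555, 7.806, 10.049)
t=2.600: state=(6.980, 5.970, 14.317)
t=2.800: state=(4.388, 3.368, 12.476)
t=3.000: state=(3.576, 3.724, 9.542)
t=3.200: state=(4.683, 5.567, 8.751)
t=3.400: state=(6.472, 7.086, 11.216)
t=3.575: state=(6.397, 5.712, 13.358)
compare at T: x=6.397, y=5.712, z=13.358

largest component: z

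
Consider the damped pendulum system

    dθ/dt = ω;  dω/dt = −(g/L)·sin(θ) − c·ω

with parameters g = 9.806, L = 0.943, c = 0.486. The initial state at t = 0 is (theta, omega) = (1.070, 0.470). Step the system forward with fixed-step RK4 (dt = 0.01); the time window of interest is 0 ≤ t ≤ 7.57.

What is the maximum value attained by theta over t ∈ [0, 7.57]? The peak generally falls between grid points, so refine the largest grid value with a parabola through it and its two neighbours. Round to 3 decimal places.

t=0.000: state=(1.070, 0.470)
step 1 (dt=0.01): k1=(0.470, -9.350), k2=(0.423, -9.339), k3=(0.423, -9.338), k4=(0.377, -9.326); state += dt/6·(k1+2k2+2k3+k4)
t=0.010: state=(1.074, 0.377)
t=0.020: state=(1.078, 0.283)
t=0.030: state=(1.080, 0.191)
continuing one RK4 step at a time; state shown every 25 steps (Δt=0.25):
t=0.250: state=(0.908, -1.683)
t=0.500: state=(0.305, -2.903)
t=0.750: state=(-0.397, -2.420)
t=1.000: state=(-0.799, -0.694)
t=1.250: state=(-0.735, 1.150)
t=1.500: state=(-0.287, 2.244)
t=1.750: state=(0.271, 1.979)
t=2.000: state=(0.612, 0.643)
t=2.250: state=(0.579, -0.865)
t=2.500: state=(0.231, -1.759)
t=2.750: state=(-0.208, -1.565)
t=3.000: state=(-0.478, -0.507)
t=3.250: state=(-0.450, 0.700)
t=3.500: state=(-0.172, 1.393)
t=3.750: state=(0.173, 1.215)
t=4.000: state=(0.379, 0.364)
t=4.250: state=(0.346, -0.590)
t=4.500: state=(0.120, -1.108)
t=4.750: state=(-0.149, -0.931)
t=5.000: state=(-0.301, -0.240)
t=5.250: state=(-0.264, 0.506)
t=5.500: state=(-0.080, 0.881)
t=5.750: state=(0.129, 0.706)
t=6.000: state=(0.240, 0.144)
t=6.250: state=(0.200, -0.435)
t=6.500: state=(0.050, -0.700)
t=6.750: state=(-0.113, -0.530)
t=7.000: state=(-0.191, -0.074)
t=7.250: state=(-0.150, 0.372)
t=7.500: state=(-0.028, 0.553)
t=7.570: state=(0.011, 0.541)
largest grid value and its neighbours: theta(0.040)=1.08135, theta(0.050)=1.08187, theta(0.060)=1.08147
parabola through these three points peaks at t≈0.051 with theta≈1.08187

max theta = 1.082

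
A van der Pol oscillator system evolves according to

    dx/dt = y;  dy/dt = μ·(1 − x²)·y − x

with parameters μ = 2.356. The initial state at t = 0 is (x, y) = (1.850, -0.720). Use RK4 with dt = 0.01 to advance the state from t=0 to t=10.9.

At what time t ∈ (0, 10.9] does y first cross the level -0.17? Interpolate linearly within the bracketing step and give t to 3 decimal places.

t=0.000: state=(1.850, -0.720)
step 1 (dt=0.01): k1=(-0.720, 2.259), k2=(-0.709, 2.176), k3=(-0.709, 2.179), k4=(-0.698, 2.099); state += dt/6·(k1+2k2+2k3+k4)
t=0.010: state=(1.843, -0.698)
t=0.020: state=(1.836, -0.678)
t=0.030: state=(1.829, -0.659)
continuing one RK4 step at a time; state shown every 50 steps (Δt=0.5):
t=0.500: state=(1.604, -0.425)
t=1.000: state=(1.375, -0.512)
t=1.500: state=(1.066, -0.766)
t=2.000: state=(0.516, -1.631)
t=2.500: state=(-0.952, -4.257)
t=2.990: state=(-2.016, -0.180)
next step: t=3.000: state=(-2.018, -0.148) — y has crossed -0.17
linear interpolation between t=2.990 (-0.18046) and t=3.000 (-0.14841) → t≈2.993

t = 2.993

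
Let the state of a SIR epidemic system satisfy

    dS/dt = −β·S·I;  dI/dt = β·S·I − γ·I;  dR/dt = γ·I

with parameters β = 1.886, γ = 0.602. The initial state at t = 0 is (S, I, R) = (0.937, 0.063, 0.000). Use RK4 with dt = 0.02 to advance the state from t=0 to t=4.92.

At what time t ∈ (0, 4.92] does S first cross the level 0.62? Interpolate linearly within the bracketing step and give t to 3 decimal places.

t=0.000: state=(0.937, 0.063, 0.000)
step 1 (dt=0.02): k1=(-0.111, 0.073, 0.038), k2=(-0.112, 0.074, 0.038), k3=(-0.113, 0.074, 0.038), k4=(-0.114, 0.075, 0.039); state += dt/6·(k1+2k2+2k3+k4)
t=0.020: state=(0.935, 0.064, 0.001)
t=0.040: state=(0.932, 0.066, 0.002)
t=0.060: state=(0.930, 0.068, 0.002)
continuing one RK4 step at a time; state shown every 10 steps (Δt=0.2):
t=0.200: state=(0.912, 0.079, 0.009)
t=0.400: state=(0.882, 0.098, 0.019)
t=0.600: state=(0.847, 0.121, 0.032)
t=0.800: state=(0.805, 0.147, 0.048)
t=1.000: state=(0.758, 0.174, 0.068)
t=1.200: state=(0.706, 0.204, 0.091)
t=1.400: state=(0.650, 0.233, 0.117)
t=1.500: state=(0.621, 0.248, 0.131)
next step: t=1.520: state=(0.615, 0.251, 0.134) — S has crossed 0.62
linear interpolation between t=1.500 (0.62096) and t=1.520 (0.61515) → t≈1.503

t = 1.503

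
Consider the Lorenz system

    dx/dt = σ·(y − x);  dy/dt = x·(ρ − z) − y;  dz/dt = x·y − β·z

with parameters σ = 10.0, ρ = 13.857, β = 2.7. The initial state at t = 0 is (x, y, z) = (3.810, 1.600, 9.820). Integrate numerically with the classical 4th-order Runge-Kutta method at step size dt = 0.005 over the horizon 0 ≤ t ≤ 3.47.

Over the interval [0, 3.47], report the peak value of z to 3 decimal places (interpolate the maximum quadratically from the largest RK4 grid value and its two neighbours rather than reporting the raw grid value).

max z = 17.205

t=0.000: state=(3.810, 1.600, 9.820)
step 1 (dt=0.005): k1=(-22.100, 13.781, -20.418), k2=(-21.203, 13.715, -20.239), k3=(-21.227, 13.723, -20.237), k4=(-20.353, 13.659, -20.060); state += dt/6·(k1+2k2+2k3+k4)
t=0.005: state=(3.704, 1.669, 9.719)
t=0.010: state=(3.606, 1.737, 9.619)
t=0.015: state=(3.517, 1.804, 9.522)
continuing one RK4 step at a time; state shown every 40 steps (Δt=0.2):
t=0.200: state=(3.476, 4.511, 7.223)
t=0.400: state=(6.890, 8.958, 9.915)
t=0.600: state=(8.300, 6.922, 17.038)
t=0.800: state=(4.372, 2.905, 14.098)
t=1.000: state=(3.374, 3.681, 9.909)
t=1.200: state=(5.163, 6.567, 9.132)
t=1.400: state=(7.819, 8.443, 13.752)
t=1.600: state=(6.352, 4.785, 15.617)
t=1.800: state=(4.166, 3.778, 12.119)
t=2.000: state=(4.664, 5.453, 10.055)
t=2.200: state=(6.721, 7.691, 11.955)
t=2.400: state=(7.044, 6.288, 15.071)
t=2.600: state=(5.105, 4.358, 13.455)
t=2.800: state=(4.708, 5.027, 11.156)
t=3.000: state=(6.001, 6.810, 11.473)
t=3.200: state=(6.935, 6.833, 13.997)
t=3.400: state=(5.805, 5.078, 13.973)
t=3.470: state=(5.353, 4.811, 13.311)
largest grid value and its neighbours: z(0.625)=17.20098, z(0.630)=17.20484, z(0.635)=17.19967
parabola through these three points peaks at t≈0.630 with z≈17.20486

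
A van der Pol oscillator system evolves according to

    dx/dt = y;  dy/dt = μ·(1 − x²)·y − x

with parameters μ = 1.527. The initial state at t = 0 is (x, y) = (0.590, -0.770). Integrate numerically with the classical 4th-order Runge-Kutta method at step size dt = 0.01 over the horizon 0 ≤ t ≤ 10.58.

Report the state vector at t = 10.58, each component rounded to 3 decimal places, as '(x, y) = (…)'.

(x, y) = (-0.722, 1.311)

t=0.000: state=(0.590, -0.770)
step 1 (dt=0.01): k1=(-0.770, -1.356), k2=(-0.777, -1.365), k3=(-0.777, -1.365), k4=(-0.784, -1.373); state += dt/6·(k1+2k2+2k3+k4)
t=0.010: state=(0.582, -0.784)
t=0.020: state=(0.574, -0.797)
t=0.030: state=(0.566, -0.811)
continuing one RK4 step at a time; state shown every 50 steps (Δt=0.5):
t=0.500: state=(-0.011, -1.749)
t=1.000: state=(-1.161, -2.431)
t=1.500: state=(-1.839, -0.298)
t=2.000: state=(-1.771, 0.381)
t=2.500: state=(-1.529, 0.573)
t=3.000: state=(-1.189, 0.812)
t=3.500: state=(-0.664, 1.382)
t=4.000: state=(0.357, 2.878)
t=4.500: state=(1.772, 1.673)
t=5.000: state=(2.000, -0.200)
t=5.500: state=(1.823, -0.444)
t=6.000: state=(1.571, -0.569)
t=6.500: state=(1.240, -0.779)
t=7.000: state=(0.746, -1.281)
t=7.500: state=(-0.190, -2.663)
t=8.000: state=(-1.659, -2.113)
t=8.500: state=(-2.011, 0.126)
t=9.000: state=(-1.850, 0.429)
t=9.500: state=(-1.605, 0.552)
t=10.000: state=(-1.287, 0.744)
t=10.500: state=(-0.822, 1.188)
t=10.580: state=(-0.722, 1.311)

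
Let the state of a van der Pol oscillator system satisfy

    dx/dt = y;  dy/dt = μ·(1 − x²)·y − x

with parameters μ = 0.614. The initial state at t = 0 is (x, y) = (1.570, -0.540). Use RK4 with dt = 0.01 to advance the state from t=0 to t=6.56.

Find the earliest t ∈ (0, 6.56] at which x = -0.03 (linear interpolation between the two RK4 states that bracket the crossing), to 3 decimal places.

t=0.000: state=(1.570, -0.540)
step 1 (dt=0.01): k1=(-0.540, -1.084), k2=(-0.545, -1.080), k3=(-0.545, -1.080), k4=(-0.551, -1.075); state += dt/6·(k1+2k2+2k3+k4)
t=0.010: state=(1.565, -0.551)
t=0.020: state=(1.559, -0.561)
t=0.030: state=(1.553, -0.572)
continuing one RK4 step at a time; state shown every 25 steps (Δt=0.25):
t=0.250: state=(1.403, -0.789)
t=0.500: state=(1.177, -1.020)
t=0.750: state=(0.892, -1.266)
t=1.000: state=(0.541, -1.549)
t=1.250: state=(0.115, -1.863)
t=1.320: state=(-0.019, -1.948)
next step: t=1.330: state=(-0.038, -1.959) — x has crossed -0.03
linear interpolation between t=1.320 (-0.01879) and t=1.330 (-0.03832) → t≈1.326

t = 1.326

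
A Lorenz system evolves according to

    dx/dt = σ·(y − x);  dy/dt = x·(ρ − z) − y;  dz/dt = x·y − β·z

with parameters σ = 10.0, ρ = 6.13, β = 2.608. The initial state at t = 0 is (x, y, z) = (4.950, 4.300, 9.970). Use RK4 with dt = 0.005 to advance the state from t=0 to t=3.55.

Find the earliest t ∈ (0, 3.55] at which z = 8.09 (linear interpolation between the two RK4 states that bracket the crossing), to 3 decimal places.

t=0.000: state=(4.950, 4.300, 9.970)
step 1 (dt=0.005): k1=(-6.500, -23.308, -4.717), k2=(-6.920, -23.129, -5.043), k3=(-6.905, -23.122, -5.043), k4=(-7.311, -22.936, -5.368); state += dt/6·(k1+2k2+2k3+k4)
t=0.005: state=(4.915, 4.184, 9.945)
t=0.010: state=(4.877, 4.071, 9.916)
t=0.015: state=(4.835, 3.959, 9.885)
t=0.155: state=(3.087, 1.870, 8.136)
next step: t=0.160: state=(3.027, 1.830, 8.059) — z has crossed 8.09
linear interpolation between t=0.155 (8.13619) and t=0.160 (8.05887) → t≈0.158

t = 0.158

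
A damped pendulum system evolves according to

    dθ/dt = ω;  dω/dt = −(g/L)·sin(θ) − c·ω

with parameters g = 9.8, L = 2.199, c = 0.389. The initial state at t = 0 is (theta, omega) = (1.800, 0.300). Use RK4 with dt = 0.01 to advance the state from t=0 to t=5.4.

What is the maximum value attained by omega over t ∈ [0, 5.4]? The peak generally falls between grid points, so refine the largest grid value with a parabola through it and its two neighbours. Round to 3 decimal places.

max omega = 2.101

t=0.000: state=(1.800, 0.300)
step 1 (dt=0.01): k1=(0.300, -4.457), k2=(0.278, -4.447), k3=(0.278, -4.447), k4=(0.256, -4.437); state += dt/6·(k1+2k2+2k3+k4)
t=0.010: state=(1.803, 0.256)
t=0.020: state=(1.805, 0.211)
t=0.030: state=(1.807, 0.167)
continuing one RK4 step at a time; state shown every 20 steps (Δt=0.2):
t=0.200: state=(1.773, -0.557)
t=0.400: state=(1.580, -1.366)
t=0.600: state=(1.231, -2.107)
t=0.800: state=(0.750, -2.662)
t=1.000: state=(0.191, -2.846)
t=1.200: state=(-0.357, -2.556)
t=1.400: state=(-0.806, -1.888)
t=1.600: state=(-1.100, -1.042)
t=1.800: state=(-1.221, -0.173)
t=2.000: state=(-1.173, 0.642)
t=2.200: state=(-0.971, 1.350)
t=2.400: state=(-0.645, 1.870)
t=2.600: state=(-0.243, 2.097)
t=2.800: state=(0.169, 1.967)
t=3.000: state=(0.523, 1.523)
t=3.200: state=(0.766, 0.887)
t=3.400: state=(0.873, 0.187)
t=3.600: state=(0.843, -0.482)
t=3.800: state=(0.688, -1.044)
t=4.000: state=(0.437, -1.426)
t=4.200: state=(0.134, -1.560)
t=4.400: state=(-0.169, -1.424)
t=4.600: state=(-0.421, -1.063)
t=4.800: state=(-0.585, -0.564)
t=5.000: state=(-0.643, -0.021)
t=5.200: state=(-0.596, 0.484)
t=5.400: state=(-0.457, 0.883)
largest grid value and its neighbours: omega(2.620)=2.10046, omega(2.630)=2.10073, omega(2.640)=2.10007
parabola through these three points peaks at t≈2.628 with omega≈2.10075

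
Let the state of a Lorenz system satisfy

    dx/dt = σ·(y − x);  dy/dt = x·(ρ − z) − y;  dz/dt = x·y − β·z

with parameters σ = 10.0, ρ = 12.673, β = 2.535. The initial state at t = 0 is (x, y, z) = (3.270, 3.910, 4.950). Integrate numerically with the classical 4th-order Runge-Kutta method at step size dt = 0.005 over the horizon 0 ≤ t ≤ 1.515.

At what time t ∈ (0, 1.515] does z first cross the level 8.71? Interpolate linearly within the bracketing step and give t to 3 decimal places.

t = 0.216

t=0.000: state=(3.270, 3.910, 4.950)
step 1 (dt=0.005): k1=(6.400, 21.344, 0.237), k2=(6.774, 21.412, 0.474), k3=(6.766, 21.418, 0.477), k4=(7.133, 21.491, 0.717); state += dt/6·(k1+2k2+2k3+k4)
t=0.005: state=(3.304, 4.017, 4.952)
t=0.010: state=(3.341, 4.125, 4.957)
t=0.015: state=(3.382, 4.234, 4.965)
continuing one RK4 step at a time; state shown every 10 steps (Δt=0.05):
t=0.050: state=(3.756, 5.025, 5.096)
t=0.100: state=(4.514, 6.257, 5.586)
t=0.150: state=(5.478, 7.564, 6.549)
t=0.200: state=(6.564, 8.773, 8.095)
t=0.215: state=(6.893, 9.072, 8.678)
next step: t=0.220: state=(7.002, 9.161, 8.883) — z has crossed 8.71
linear interpolation between t=0.215 (8.67774) and t=0.220 (8.88317) → t≈0.216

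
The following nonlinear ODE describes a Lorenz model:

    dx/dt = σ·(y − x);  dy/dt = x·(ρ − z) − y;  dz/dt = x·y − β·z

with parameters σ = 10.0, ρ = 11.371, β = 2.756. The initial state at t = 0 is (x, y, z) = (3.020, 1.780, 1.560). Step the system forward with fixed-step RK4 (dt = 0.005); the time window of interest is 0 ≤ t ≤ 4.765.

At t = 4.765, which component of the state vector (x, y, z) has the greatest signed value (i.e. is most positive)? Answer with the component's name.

t=0.000: state=(3.020, 1.780, 1.560)
step 1 (dt=0.005): k1=(-12.400, 27.849, 1.076), k2=(-11.394, 27.467, 1.222), k3=(-11.428, 27.492, 1.223), k4=(-10.454, 27.133, 1.365); state += dt/6·(k1+2k2+2k3+k4)
t=0.005: state=(2.963, 1.917, 1.566)
t=0.010: state=(2.915, 2.051, 1.574)
t=0.015: state=(2.876, 2.183, 1.583)
continuing one RK4 step at a time; state shown every 40 steps (Δt=0.2):
t=0.200: state=(4.887, 7.135, 3.521)
t=0.400: state=(9.175, 9.720, 13.225)
t=0.600: state=(5.245, 2.463, 14.449)
t=0.800: state=(2.111, 1.630, 9.163)
t=1.000: state=(2.297, 2.844, 5.974)
t=1.200: state=(4.269, 5.715, 5.622)
t=1.400: state=(7.382, 8.489, 10.347)
t=1.600: state=(6.559, 4.902, 13.876)
t=1.800: state=(3.731, 2.953, 10.655)
t=2.000: state=(3.451, 3.840, 7.856)
t=2.200: state=(4.977, 6.026, 7.758)
t=2.400: state=(6.771, 7.166, 10.965)
t=2.600: state=(5.933, 4.950, 12.461)
t=2.800: state=(4.319, 3.892, 10.376)
t=3.000: state=(4.325, 4.702, 8.703)
t=3.200: state=(5.493, 6.154, 9.202)
t=3.400: state=(6.266, 6.228, 11.233)
t=3.600: state=(5.453, 4.871, 11.472)
t=3.800: state=(4.647, 4.507, 10.071)
t=4.000: state=(4.893, 5.231, 9.310)
t=4.200: state=(5.668, 5.997, 10.038)
t=4.400: state=(5.842, 5.665, 11.103)
t=4.600: state=(5.237, 4.923, 10.849)
t=4.765: state=(4.915, 4.863, 10.113)
compare at T: x=4.915, y=4.863, z=10.113

largest component: z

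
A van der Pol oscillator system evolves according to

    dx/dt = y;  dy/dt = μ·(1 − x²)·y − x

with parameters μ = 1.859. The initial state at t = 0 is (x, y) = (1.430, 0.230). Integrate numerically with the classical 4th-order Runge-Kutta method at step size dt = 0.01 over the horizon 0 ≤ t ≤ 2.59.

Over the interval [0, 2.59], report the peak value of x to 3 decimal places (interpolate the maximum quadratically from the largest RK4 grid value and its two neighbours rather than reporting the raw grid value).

max x = 1.445

t=0.000: state=(1.430, 0.230)
step 1 (dt=0.01): k1=(0.230, -1.877), k2=(0.221, -1.861), k3=(0.221, -1.861), k4=(0.211, -1.845); state += dt/6·(k1+2k2+2k3+k4)
t=0.010: state=(1.432, 0.211)
t=0.020: state=(1.434, 0.193)
t=0.030: state=(1.436, 0.175)
continuing one RK4 step at a time; state shown every 10 steps (Δt=0.1):
t=0.100: state=(1.444, 0.058)
t=0.200: state=(1.443, -0.083)
t=0.300: state=(1.428, -0.199)
t=0.400: state=(1.404, -0.294)
t=0.500: state=(1.370, -0.375)
t=0.600: state=(1.329, -0.447)
t=0.700: state=(1.281, -0.515)
t=0.800: state=(1.226, -0.582)
t=0.900: state=(1.164, -0.653)
t=1.000: state=(1.095, -0.730)
t=1.100: state=(1.018, -0.819)
t=1.200: state=(0.931, -0.925)
t=1.300: state=(0.832, -1.054)
t=1.400: state=(0.719, -1.215)
t=1.500: state=(0.587, -1.420)
t=1.600: state=(0.433, -1.684)
t=1.700: state=(0.248, -2.020)
t=1.800: state=(0.026, -2.438)
t=1.900: state=(-0.241, -2.916)
t=2.000: state=(-0.556, -3.364)
t=2.100: state=(-0.907, -3.587)
t=2.200: state=(-1.259, -3.359)
t=2.300: state=(-1.562, -2.655)
t=2.400: state=(-1.783, -1.749)
t=2.500: state=(-1.916, -0.961)
t=2.590: state=(-1.979, -0.461)
largest grid value and its neighbours: x(0.130)=1.44520, x(0.140)=1.44525, x(0.150)=1.44516
parabola through these three points peaks at t≈0.139 with x≈1.44525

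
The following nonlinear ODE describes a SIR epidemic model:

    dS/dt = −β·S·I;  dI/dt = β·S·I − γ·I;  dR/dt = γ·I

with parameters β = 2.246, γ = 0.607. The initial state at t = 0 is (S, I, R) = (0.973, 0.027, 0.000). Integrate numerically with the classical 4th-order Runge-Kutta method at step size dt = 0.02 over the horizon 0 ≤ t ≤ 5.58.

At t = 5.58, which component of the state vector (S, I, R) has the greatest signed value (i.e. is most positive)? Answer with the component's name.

t=0.000: state=(0.973, 0.027, 0.000)
step 1 (dt=0.02): k1=(-0.059, 0.043, 0.016), k2=(-0.060, 0.043, 0.017), k3=(-0.060, 0.043, 0.017), k4=(-0.061, 0.044, 0.017); state += dt/6·(k1+2k2+2k3+k4)
t=0.020: state=(0.972, 0.028, 0.000)
t=0.040: state=(0.971, 0.029, 0.001)
t=0.060: state=(0.969, 0.030, 0.001)
continuing one RK4 step at a time; state shown every 10 steps (Δt=0.2):
t=0.200: state=(0.959, 0.037, 0.004)
t=0.400: state=(0.941, 0.050, 0.009)
t=0.600: state=(0.916, 0.067, 0.016)
t=0.800: state=(0.885, 0.089, 0.026)
t=1.000: state=(0.845, 0.117, 0.038)
t=1.200: state=(0.796, 0.150, 0.054)
t=1.400: state=(0.738, 0.187, 0.075)
t=1.600: state=(0.673, 0.228, 0.100)
t=1.800: state=(0.602, 0.268, 0.130)
t=2.000: state=(0.529, 0.306, 0.165)
t=2.200: state=(0.457, 0.339, 0.204)
t=2.400: state=(0.390, 0.363, 0.247)
t=2.600: state=(0.330, 0.378, 0.292)
t=2.800: state=(0.278, 0.383, 0.338)
t=3.000: state=(0.234, 0.381, 0.385)
t=3.200: state=(0.198, 0.372, 0.430)
t=3.400: state=(0.168, 0.357, 0.475)
t=3.600: state=(0.144, 0.339, 0.517)
t=3.800: state=(0.124, 0.319, 0.557)
t=4.000: state=(0.108, 0.298, 0.594)
t=4.200: state=(0.095, 0.276, 0.629)
t=4.400: state=(0.084, 0.254, 0.661)
t=4.600: state=(0.075, 0.234, 0.691)
t=4.800: state=(0.068, 0.214, 0.718)
t=5.000: state=(0.062, 0.195, 0.743)
t=5.200: state=(0.057, 0.177, 0.765)
t=5.400: state=(0.053, 0.161, 0.786)
t=5.580: state=(0.050, 0.147, 0.803)
compare at T: S=0.050, I=0.147, R=0.803

largest component: R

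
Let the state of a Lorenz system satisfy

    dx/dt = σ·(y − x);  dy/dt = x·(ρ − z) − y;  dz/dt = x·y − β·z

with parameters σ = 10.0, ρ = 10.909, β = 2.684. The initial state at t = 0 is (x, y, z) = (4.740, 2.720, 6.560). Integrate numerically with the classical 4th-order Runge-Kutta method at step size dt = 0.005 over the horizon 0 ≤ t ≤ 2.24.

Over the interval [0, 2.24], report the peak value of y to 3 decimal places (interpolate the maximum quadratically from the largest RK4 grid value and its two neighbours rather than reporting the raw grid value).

t=0.000: state=(4.740, 2.720, 6.560)
step 1 (dt=0.005): k1=(-20.200, 17.894, -4.714), k2=(-19.248, 17.685, -4.610), k3=(-19.277, 17.695, -4.607), k4=(-18.351, 17.494, -4.504); state += dt/6·(k1+2k2+2k3+k4)
t=0.005: state=(4.644, 2.808, 6.537)
t=0.010: state=(4.556, 2.895, 6.515)
t=0.015: state=(4.477, 2.980, 6.494)
continuing one RK4 step at a time; state shown every 20 steps (Δt=0.1):
t=0.100: state=(4.049, 4.267, 6.318)
t=0.200: state=(4.711, 5.687, 6.742)
t=0.300: state=(5.803, 6.912, 8.107)
t=0.400: state=(6.709, 7.299, 10.200)
t=0.500: state=(6.818, 6.425, 11.965)
t=0.600: state=(6.031, 4.962, 12.366)
t=0.700: state=(4.931, 3.905, 11.545)
t=0.800: state=(4.112, 3.528, 10.262)
t=0.900: state=(3.771, 3.663, 9.063)
t=1.000: state=(3.866, 4.148, 8.223)
t=1.100: state=(4.302, 4.875, 7.900)
t=1.200: state=(4.966, 5.691, 8.201)
t=1.300: state=(5.671, 6.307, 9.105)
t=1.400: state=(6.134, 6.379, 10.300)
t=1.500: state=(6.114, 5.834, 11.194)
t=1.600: state=(5.642, 5.035, 11.362)
t=1.700: state=(5.017, 4.428, 10.876)
t=1.800: state=(4.539, 4.194, 10.096)
t=1.900: state=(4.344, 4.299, 9.354)
t=2.000: state=(4.436, 4.652, 8.865)
t=2.100: state=(4.749, 5.141, 8.750)
t=2.200: state=(5.177, 5.615, 9.044)
t=2.240: state=(5.347, 5.758, 9.259)
largest grid value and its neighbours: y(0.375)=7.31939, y(0.380)=7.32213, y(0.385)=7.32148
parabola through these three points peaks at t≈0.382 with y≈7.32229

max y = 7.322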